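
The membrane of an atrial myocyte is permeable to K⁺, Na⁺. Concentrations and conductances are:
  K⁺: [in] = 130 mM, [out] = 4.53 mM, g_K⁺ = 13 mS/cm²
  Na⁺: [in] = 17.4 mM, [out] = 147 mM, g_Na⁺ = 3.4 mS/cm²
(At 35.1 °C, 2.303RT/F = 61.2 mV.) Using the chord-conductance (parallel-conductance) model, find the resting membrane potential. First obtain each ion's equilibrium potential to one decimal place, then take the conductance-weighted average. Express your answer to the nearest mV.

E_K⁺ = (61.2/1)·log₁₀(4.53/130) = -89.2 mV
E_Na⁺ = (61.2/1)·log₁₀(147/17.4) = 56.7 mV
Vm = (Σ gᵢEᵢ)/(Σ gᵢ) = (13·-89.2 + 3.4·56.7) / (13 + 3.4)
= -966.82 / 16.4 = -58.95 mV

-59 mV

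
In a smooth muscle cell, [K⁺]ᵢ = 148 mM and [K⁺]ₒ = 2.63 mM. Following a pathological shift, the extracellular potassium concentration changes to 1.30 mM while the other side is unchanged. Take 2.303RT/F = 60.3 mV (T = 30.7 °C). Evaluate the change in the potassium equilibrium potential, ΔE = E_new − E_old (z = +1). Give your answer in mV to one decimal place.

-18.5 mV

E_old = (60.3/1)·log₁₀(2.63/148) = -105.54 mV
E_new = (60.3/1)·log₁₀(1.30/148) = -124.00 mV
ΔE = -124.00 − (-105.54) = -18.45 mV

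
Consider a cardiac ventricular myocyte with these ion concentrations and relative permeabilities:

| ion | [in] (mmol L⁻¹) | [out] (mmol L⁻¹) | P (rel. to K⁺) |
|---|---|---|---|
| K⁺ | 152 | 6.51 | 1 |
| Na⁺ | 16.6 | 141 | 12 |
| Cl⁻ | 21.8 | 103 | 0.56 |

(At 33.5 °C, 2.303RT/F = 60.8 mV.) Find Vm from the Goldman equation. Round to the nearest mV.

38 mV

Vm = 60.8 · log₁₀[(Σ P·[cation]ₒ + Σ P·[anion]ᵢ) / (Σ P·[cation]ᵢ + Σ P·[anion]ₒ)]
Numerator = 1×6.51 + 12×141 + 0.56×21.8 = 1711
Denominator = 1×152 + 12×16.6 + 0.56×103 = 408.9
Vm = 60.8 · log₁₀(4.1839) = 60.8 × (0.6216) = 37.79 mV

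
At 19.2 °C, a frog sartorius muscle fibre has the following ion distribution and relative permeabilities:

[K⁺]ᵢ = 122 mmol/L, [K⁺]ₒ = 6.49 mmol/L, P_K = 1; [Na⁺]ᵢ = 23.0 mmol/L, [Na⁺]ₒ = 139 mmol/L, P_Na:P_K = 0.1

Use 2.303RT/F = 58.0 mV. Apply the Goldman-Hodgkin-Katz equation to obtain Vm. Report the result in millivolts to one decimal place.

Vm = 58.0 · log₁₀[(Σ P·[cation]ₒ + Σ P·[anion]ᵢ) / (Σ P·[cation]ᵢ + Σ P·[anion]ₒ)]
Numerator = 1×6.49 + 0.1×139 = 20.39
Denominator = 1×122 + 0.1×23.0 = 124.3
Vm = 58.0 · log₁₀(0.16404) = 58.0 × (-0.7851) = -45.53 mV

-45.5 mV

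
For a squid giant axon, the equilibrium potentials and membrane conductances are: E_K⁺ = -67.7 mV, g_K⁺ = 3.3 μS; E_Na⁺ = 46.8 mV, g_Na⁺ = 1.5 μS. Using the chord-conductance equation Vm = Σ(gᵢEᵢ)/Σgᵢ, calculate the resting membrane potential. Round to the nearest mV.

-32 mV

Σ gᵢEᵢ = 3.3·(-67.7) + 1.5·(46.8) = -153.21
Σ gᵢ = 3.3 + 1.5 = 4.8
Vm = -153.21 / 4.8 = -31.92 mV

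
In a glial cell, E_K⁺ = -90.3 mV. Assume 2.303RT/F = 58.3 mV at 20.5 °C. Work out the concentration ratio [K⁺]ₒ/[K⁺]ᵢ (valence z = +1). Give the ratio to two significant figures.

log₁₀([out]/[in]) = E·z/(58.3) = -90.3 × 1 / 58.3 = -1.5489
[out]/[in] = 10^(-1.5489) = 0.02826

0.028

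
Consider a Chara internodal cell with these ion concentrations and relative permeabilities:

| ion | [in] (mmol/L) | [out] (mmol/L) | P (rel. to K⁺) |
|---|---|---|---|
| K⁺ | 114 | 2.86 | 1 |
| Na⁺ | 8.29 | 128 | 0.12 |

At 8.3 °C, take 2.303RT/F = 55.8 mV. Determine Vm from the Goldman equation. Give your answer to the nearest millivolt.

-45 mV

Vm = 55.8 · log₁₀[(Σ P·[cation]ₒ + Σ P·[anion]ᵢ) / (Σ P·[cation]ᵢ + Σ P·[anion]ₒ)]
Numerator = 1×2.86 + 0.12×128 = 18.22
Denominator = 1×114 + 0.12×8.29 = 115
Vm = 55.8 · log₁₀(0.15844) = 55.8 × (-0.8001) = -44.65 mV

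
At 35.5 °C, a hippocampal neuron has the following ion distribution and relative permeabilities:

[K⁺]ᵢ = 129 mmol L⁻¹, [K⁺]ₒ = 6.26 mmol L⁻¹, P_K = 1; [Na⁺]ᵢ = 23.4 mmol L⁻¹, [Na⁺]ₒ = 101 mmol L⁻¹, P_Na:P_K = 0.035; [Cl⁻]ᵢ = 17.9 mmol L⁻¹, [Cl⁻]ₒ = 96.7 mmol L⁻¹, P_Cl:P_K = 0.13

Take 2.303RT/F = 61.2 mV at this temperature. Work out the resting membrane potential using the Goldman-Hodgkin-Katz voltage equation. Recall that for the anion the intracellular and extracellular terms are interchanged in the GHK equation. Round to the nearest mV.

Vm = 61.2 · log₁₀[(Σ P·[cation]ₒ + Σ P·[anion]ᵢ) / (Σ P·[cation]ᵢ + Σ P·[anion]ₒ)]
Numerator = 1×6.26 + 0.035×101 + 0.13×17.9 = 12.12
Denominator = 1×129 + 0.035×23.4 + 0.13×96.7 = 142.4
Vm = 61.2 · log₁₀(0.085132) = 61.2 × (-1.0699) = -65.48 mV

-65 mV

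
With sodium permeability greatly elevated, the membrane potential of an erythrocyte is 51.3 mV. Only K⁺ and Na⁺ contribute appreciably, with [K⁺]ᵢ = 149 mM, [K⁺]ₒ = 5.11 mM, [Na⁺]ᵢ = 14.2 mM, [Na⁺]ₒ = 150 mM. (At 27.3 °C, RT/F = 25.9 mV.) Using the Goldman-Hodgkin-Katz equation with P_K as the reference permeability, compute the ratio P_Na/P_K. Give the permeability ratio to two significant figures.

Let α = P_Na/P_K. GHK: Vm = 25.9·ln[(Kₒ + α·Naₒ)/(Kᵢ + α·Naᵢ)].
e^(Vm/25.9) = e^(51.3/25.9) = 7.2478
So 7.2478·(Kᵢ + α·Naᵢ) = Kₒ + α·Naₒ → α = (7.2478·149.0 − 5.11) / (150.0 − 7.2478·14.2)
α = (1080 − 5.11) / (150.0 − 102.9) = 1075/47.08 = 22.83

23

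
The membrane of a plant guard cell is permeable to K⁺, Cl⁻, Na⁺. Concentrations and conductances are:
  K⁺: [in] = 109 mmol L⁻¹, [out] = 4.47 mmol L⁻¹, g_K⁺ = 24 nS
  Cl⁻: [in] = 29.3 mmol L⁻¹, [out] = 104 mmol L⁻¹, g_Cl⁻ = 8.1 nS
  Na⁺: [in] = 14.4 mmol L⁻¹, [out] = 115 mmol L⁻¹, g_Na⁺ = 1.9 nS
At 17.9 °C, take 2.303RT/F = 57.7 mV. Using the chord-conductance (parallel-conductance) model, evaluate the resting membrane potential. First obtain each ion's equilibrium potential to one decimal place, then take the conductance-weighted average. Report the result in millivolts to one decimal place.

-61.1 mV

E_K⁺ = (57.7/1)·log₁₀(4.47/109) = -80.0 mV
E_Cl⁻ = (57.7/-1)·log₁₀(104/29.3) = -31.7 mV
E_Na⁺ = (57.7/1)·log₁₀(115/14.4) = 52.1 mV
Vm = (Σ gᵢEᵢ)/(Σ gᵢ) = (24·-80.0 + 8.1·-31.7 + 1.9·52.1) / (24 + 8.1 + 1.9)
= -2077.78 / 34 = -61.11 mV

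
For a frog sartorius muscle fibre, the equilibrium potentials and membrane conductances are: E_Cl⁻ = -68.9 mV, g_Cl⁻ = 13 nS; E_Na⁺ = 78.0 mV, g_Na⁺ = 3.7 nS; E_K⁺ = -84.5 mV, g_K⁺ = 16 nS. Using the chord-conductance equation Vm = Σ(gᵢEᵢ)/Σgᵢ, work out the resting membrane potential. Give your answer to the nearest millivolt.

Σ gᵢEᵢ = 13·(-68.9) + 3.7·(78.0) + 16·(-84.5) = -1959.10
Σ gᵢ = 13 + 3.7 + 16 = 32.7
Vm = -1959.10 / 32.7 = -59.91 mV

-60 mV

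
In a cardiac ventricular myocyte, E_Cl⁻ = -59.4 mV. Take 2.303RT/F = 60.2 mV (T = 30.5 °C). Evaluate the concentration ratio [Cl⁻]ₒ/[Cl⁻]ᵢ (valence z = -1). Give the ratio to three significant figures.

9.70

log₁₀([out]/[in]) = E·z/(60.2) = -59.4 × -1 / 60.2 = 0.9867
[out]/[in] = 10^(0.9867) = 9.699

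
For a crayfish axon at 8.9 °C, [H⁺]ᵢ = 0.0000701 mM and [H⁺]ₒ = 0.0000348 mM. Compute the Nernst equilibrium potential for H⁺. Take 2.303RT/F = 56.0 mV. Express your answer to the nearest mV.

E = (56.0/z) · log₁₀([H⁺]_out/[H⁺]_in) with z = +1.
= (56.0/1) · log₁₀(0.0000348/0.0000701) = 56.00 · log₁₀(0.4964)
= 56.00 · (-0.3041) = -17.03 mV

-17 mV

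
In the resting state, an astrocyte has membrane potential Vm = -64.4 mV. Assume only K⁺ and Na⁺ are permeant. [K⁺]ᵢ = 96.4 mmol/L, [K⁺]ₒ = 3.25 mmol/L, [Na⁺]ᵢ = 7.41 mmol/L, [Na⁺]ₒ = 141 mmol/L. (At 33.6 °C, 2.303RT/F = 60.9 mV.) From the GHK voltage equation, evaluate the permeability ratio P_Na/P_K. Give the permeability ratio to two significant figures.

0.037

Let α = P_Na/P_K. GHK: Vm = 60.9·log₁₀[(Kₒ + α·Naₒ)/(Kᵢ + α·Naᵢ)].
10^(Vm/60.9) = 10^(-64.4/60.9) = 0.087605
So 0.087605·(Kᵢ + α·Naᵢ) = Kₒ + α·Naₒ → α = (0.087605·96.4 − 3.25) / (141.0 − 0.087605·7.41)
α = (8.445 − 3.25) / (141.0 − 0.6492) = 5.195/140.4 = 0.03702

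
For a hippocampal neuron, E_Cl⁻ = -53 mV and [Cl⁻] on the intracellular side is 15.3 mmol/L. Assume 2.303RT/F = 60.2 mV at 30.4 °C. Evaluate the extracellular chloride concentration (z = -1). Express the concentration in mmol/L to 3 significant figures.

116 mmol/L

Nernst: E = (60.2/-1) · log₁₀([out]/[in]), so log₁₀([out]/[in]) = -53.0 × -1 / 60.2 = 0.8804.
[out]/[in] = 10^(0.8804) = 7.593.
[out] = 7.593 × 15.3 = 116.2 mmol/L.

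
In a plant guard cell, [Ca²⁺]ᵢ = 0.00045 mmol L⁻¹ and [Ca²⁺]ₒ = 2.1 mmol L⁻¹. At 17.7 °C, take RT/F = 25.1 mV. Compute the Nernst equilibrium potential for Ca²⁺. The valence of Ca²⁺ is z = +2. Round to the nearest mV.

106 mV

E = (25.1/z) · ln([Ca²⁺]_out/[Ca²⁺]_in) with z = +2.
= (25.1/2) · ln(2.1/0.00045) = 12.55 · ln(4667)
= 12.55 · (8.4482) = 106.02 mV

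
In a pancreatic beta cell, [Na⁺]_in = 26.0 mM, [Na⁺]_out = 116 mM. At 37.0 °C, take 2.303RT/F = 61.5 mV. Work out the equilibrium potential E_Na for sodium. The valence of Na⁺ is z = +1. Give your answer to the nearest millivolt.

E = (61.5/z) · log₁₀([Na⁺]_out/[Na⁺]_in) with z = +1.
= (61.5/1) · log₁₀(116/26.0) = 61.50 · log₁₀(4.462)
= 61.50 · (0.6495) = 39.94 mV

40 mV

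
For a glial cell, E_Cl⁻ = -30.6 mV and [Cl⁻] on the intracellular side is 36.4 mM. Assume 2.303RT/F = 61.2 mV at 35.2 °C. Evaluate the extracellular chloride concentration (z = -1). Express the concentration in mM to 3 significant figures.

Nernst: E = (61.2/-1) · log₁₀([out]/[in]), so log₁₀([out]/[in]) = -30.6 × -1 / 61.2 = 0.5000.
[out]/[in] = 10^(0.5000) = 3.162.
[out] = 3.162 × 36.4 = 115.1 mM.

115 mM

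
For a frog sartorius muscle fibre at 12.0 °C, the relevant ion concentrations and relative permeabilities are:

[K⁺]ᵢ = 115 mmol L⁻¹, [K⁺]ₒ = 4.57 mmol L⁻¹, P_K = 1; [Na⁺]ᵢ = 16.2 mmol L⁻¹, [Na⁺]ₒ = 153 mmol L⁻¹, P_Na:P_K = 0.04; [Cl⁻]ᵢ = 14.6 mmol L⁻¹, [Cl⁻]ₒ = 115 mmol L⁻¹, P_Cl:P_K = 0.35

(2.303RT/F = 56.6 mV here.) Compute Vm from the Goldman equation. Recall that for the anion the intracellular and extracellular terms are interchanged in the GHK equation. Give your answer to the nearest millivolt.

Vm = 56.6 · log₁₀[(Σ P·[cation]ₒ + Σ P·[anion]ᵢ) / (Σ P·[cation]ᵢ + Σ P·[anion]ₒ)]
Numerator = 1×4.57 + 0.04×153 + 0.35×14.6 = 15.8
Denominator = 1×115 + 0.04×16.2 + 0.35×115 = 155.9
Vm = 56.6 · log₁₀(0.10135) = 56.6 × (-0.9942) = -56.27 mV

-56 mV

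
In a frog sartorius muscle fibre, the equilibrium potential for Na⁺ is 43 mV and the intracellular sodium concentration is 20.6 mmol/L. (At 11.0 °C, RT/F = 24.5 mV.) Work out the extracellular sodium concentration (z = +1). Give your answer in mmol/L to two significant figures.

120 mmol/L

Nernst: E = (24.5/1) · ln([out]/[in]), so ln([out]/[in]) = 43.0 × 1 / 24.5 = 1.7551.
[out]/[in] = e^(1.7551) = 5.784.
[out] = 5.784 × 20.6 = 119.2 mmol/L.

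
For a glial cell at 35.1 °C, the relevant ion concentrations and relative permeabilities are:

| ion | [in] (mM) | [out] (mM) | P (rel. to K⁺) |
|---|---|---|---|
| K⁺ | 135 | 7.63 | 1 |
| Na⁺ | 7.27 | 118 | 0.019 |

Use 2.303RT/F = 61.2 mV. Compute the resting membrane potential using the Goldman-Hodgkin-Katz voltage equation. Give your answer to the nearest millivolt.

-70 mV

Vm = 61.2 · log₁₀[(Σ P·[cation]ₒ + Σ P·[anion]ᵢ) / (Σ P·[cation]ᵢ + Σ P·[anion]ₒ)]
Numerator = 1×7.63 + 0.019×118 = 9.872
Denominator = 1×135 + 0.019×7.27 = 135.1
Vm = 61.2 · log₁₀(0.073051) = 61.2 × (-1.1364) = -69.55 mV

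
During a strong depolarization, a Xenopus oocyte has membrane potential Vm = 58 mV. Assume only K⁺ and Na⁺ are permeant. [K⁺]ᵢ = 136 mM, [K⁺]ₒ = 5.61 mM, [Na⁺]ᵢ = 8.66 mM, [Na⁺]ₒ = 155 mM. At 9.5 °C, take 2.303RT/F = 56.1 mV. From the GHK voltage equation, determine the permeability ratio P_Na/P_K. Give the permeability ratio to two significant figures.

24

Let α = P_Na/P_K. GHK: Vm = 56.1·log₁₀[(Kₒ + α·Naₒ)/(Kᵢ + α·Naᵢ)].
10^(Vm/56.1) = 10^(58.0/56.1) = 10.811
So 10.811·(Kᵢ + α·Naᵢ) = Kₒ + α·Naₒ → α = (10.811·136.0 − 5.61) / (155.0 − 10.811·8.66)
α = (1470 − 5.61) / (155.0 − 93.62) = 1465/61.38 = 23.86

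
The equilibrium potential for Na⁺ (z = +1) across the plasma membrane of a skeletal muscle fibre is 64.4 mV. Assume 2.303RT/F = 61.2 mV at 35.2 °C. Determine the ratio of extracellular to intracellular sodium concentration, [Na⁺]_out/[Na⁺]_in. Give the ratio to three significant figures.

11.3

log₁₀([out]/[in]) = E·z/(61.2) = 64.4 × 1 / 61.2 = 1.0523
[out]/[in] = 10^(1.0523) = 11.28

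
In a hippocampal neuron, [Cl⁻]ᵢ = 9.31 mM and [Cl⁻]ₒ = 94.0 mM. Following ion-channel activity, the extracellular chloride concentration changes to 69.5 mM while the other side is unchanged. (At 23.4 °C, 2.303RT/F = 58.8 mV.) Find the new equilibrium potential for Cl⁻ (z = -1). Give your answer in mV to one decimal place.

After the shift: [Cl⁻]_out = 69.5, [Cl⁻]_in = 9.31 mM.
E_new = (58.8/-1)·log₁₀(69.5/9.31) = -58.80 · (0.8730) = -51.33 mV

-51.3 mV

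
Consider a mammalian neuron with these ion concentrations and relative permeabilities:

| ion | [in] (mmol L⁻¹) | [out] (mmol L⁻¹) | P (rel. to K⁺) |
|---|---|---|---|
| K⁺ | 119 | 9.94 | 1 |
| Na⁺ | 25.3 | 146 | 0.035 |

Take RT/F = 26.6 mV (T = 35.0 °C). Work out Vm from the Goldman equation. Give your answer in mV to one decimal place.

Vm = 26.6 · ln[(Σ P·[cation]ₒ + Σ P·[anion]ᵢ) / (Σ P·[cation]ᵢ + Σ P·[anion]ₒ)]
Numerator = 1×9.94 + 0.035×146 = 15.05
Denominator = 1×119 + 0.035×25.3 = 119.9
Vm = 26.6 · ln(0.12554) = 26.6 × (-2.0752) = -55.20 mV

-55.2 mV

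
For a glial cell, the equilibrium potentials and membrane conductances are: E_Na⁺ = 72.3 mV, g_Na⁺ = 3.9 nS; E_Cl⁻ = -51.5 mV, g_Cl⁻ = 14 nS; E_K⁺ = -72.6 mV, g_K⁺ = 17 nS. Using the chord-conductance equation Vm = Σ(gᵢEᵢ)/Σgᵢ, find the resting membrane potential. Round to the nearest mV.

Σ gᵢEᵢ = 3.9·(72.3) + 14·(-51.5) + 17·(-72.6) = -1673.23
Σ gᵢ = 3.9 + 14 + 17 = 34.9
Vm = -1673.23 / 34.9 = -47.94 mV

-48 mV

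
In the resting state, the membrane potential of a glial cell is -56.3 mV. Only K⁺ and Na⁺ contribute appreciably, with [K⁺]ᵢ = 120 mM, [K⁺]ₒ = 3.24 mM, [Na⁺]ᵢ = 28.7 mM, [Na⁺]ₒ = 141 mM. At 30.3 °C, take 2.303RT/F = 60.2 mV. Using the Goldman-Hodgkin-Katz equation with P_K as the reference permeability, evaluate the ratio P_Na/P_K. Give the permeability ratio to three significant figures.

Let α = P_Na/P_K. GHK: Vm = 60.2·log₁₀[(Kₒ + α·Naₒ)/(Kᵢ + α·Naᵢ)].
10^(Vm/60.2) = 10^(-56.3/60.2) = 0.11609
So 0.11609·(Kᵢ + α·Naᵢ) = Kₒ + α·Naₒ → α = (0.11609·120.0 − 3.24) / (141.0 − 0.11609·28.7)
α = (13.93 − 3.24) / (141.0 − 3.332) = 10.69/137.7 = 0.07765

0.0777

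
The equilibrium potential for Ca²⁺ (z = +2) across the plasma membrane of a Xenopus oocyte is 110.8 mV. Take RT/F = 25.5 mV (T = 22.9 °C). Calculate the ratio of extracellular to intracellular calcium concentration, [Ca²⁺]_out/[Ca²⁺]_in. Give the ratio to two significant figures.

5900

ln([out]/[in]) = E·z/(25.5) = 110.8 × 2 / 25.5 = 8.6902
[out]/[in] = e^(8.6902) = 5944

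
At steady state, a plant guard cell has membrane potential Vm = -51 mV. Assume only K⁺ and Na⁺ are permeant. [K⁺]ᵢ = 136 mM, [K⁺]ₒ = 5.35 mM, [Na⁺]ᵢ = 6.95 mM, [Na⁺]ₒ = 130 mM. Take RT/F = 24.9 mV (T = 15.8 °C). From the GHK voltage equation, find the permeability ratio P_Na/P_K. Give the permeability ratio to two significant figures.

Let α = P_Na/P_K. GHK: Vm = 24.9·ln[(Kₒ + α·Naₒ)/(Kᵢ + α·Naᵢ)].
e^(Vm/24.9) = e^(-51.0/24.9) = 0.12897
So 0.12897·(Kᵢ + α·Naᵢ) = Kₒ + α·Naₒ → α = (0.12897·136.0 − 5.35) / (130.0 − 0.12897·6.95)
α = (17.54 − 5.35) / (130.0 − 0.8963) = 12.19/129.1 = 0.09442

0.094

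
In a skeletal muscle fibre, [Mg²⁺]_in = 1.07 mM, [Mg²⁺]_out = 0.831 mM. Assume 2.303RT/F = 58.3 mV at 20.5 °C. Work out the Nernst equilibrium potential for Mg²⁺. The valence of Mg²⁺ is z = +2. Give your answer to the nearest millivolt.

E = (58.3/z) · log₁₀([Mg²⁺]_out/[Mg²⁺]_in) with z = +2.
= (58.3/2) · log₁₀(0.831/1.07) = 29.15 · log₁₀(0.7766)
= 29.15 · (-0.1098) = -3.20 mV

-3 mV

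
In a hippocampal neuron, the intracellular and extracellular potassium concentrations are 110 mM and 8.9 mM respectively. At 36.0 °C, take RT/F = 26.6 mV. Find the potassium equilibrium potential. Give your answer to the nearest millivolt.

E = (26.6/z) · ln([K⁺]_out/[K⁺]_in) with z = +1.
= (26.6/1) · ln(8.9/110) = 26.60 · ln(0.08091)
= 26.60 · (-2.5144) = -66.88 mV

-67 mV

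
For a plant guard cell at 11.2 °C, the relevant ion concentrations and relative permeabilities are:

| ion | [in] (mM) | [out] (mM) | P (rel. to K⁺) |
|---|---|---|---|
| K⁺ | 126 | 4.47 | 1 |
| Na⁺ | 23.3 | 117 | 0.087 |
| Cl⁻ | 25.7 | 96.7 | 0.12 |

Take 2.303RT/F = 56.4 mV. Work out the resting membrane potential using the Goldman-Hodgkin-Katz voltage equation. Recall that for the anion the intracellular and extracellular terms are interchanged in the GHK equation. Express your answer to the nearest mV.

-51 mV

Vm = 56.4 · log₁₀[(Σ P·[cation]ₒ + Σ P·[anion]ᵢ) / (Σ P·[cation]ᵢ + Σ P·[anion]ₒ)]
Numerator = 1×4.47 + 0.087×117 + 0.12×25.7 = 17.73
Denominator = 1×126 + 0.087×23.3 + 0.12×96.7 = 139.6
Vm = 56.4 · log₁₀(0.127) = 56.4 × (-0.8962) = -50.55 mV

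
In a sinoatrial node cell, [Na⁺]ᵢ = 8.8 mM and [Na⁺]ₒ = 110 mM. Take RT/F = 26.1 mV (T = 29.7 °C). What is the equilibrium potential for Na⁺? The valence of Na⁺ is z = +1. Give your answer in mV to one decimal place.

E = (26.1/z) · ln([Na⁺]_out/[Na⁺]_in) with z = +1.
= (26.1/1) · ln(110/8.8) = 26.10 · ln(12.5)
= 26.10 · (2.5257) = 65.92 mV

65.9 mV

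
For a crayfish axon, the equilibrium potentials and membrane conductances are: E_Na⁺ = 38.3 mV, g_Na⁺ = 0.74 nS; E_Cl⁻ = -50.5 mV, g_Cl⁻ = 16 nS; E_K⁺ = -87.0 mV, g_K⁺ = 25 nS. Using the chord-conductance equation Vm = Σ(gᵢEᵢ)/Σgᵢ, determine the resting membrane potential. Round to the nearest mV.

Σ gᵢEᵢ = 0.74·(38.3) + 16·(-50.5) + 25·(-87.0) = -2954.66
Σ gᵢ = 0.74 + 16 + 25 = 41.74
Vm = -2954.66 / 41.74 = -70.79 mV

-71 mV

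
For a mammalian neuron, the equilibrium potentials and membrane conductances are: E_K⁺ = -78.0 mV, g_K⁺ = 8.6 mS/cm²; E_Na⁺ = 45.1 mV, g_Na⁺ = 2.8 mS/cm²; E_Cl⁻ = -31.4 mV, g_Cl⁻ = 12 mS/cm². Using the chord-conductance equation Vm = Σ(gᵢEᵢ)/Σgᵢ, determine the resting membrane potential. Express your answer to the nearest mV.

Σ gᵢEᵢ = 8.6·(-78.0) + 2.8·(45.1) + 12·(-31.4) = -921.32
Σ gᵢ = 8.6 + 2.8 + 12 = 23.4
Vm = -921.32 / 23.4 = -39.37 mV

-39 mV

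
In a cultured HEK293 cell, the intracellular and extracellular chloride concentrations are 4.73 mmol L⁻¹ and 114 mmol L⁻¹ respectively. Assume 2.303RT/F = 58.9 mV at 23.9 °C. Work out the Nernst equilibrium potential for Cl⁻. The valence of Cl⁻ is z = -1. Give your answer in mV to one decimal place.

E = (58.9/z) · log₁₀([Cl⁻]_out/[Cl⁻]_in) with z = -1.
For an anion, dividing by z = -1 reverses the sign.
= (58.9/-1) · log₁₀(114/4.73) = -58.90 · log₁₀(24.1)
= -58.90 · (1.3820) = -81.40 mV

-81.4 mV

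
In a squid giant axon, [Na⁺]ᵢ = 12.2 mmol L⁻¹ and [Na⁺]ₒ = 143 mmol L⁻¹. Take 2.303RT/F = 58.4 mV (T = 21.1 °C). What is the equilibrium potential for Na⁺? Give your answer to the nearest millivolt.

62 mV

E = (58.4/z) · log₁₀([Na⁺]_out/[Na⁺]_in) with z = +1.
= (58.4/1) · log₁₀(143/12.2) = 58.40 · log₁₀(11.72)
= 58.40 · (1.0690) = 62.43 mV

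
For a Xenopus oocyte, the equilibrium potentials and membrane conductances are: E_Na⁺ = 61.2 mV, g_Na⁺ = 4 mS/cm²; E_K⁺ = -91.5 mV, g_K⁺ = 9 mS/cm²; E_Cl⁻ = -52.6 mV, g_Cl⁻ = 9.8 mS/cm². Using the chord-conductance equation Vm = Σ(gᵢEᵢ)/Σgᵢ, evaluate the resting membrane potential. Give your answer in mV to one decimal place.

Σ gᵢEᵢ = 4·(61.2) + 9·(-91.5) + 9.8·(-52.6) = -1094.18
Σ gᵢ = 4 + 9 + 9.8 = 22.8
Vm = -1094.18 / 22.8 = -47.99 mV

-48.0 mV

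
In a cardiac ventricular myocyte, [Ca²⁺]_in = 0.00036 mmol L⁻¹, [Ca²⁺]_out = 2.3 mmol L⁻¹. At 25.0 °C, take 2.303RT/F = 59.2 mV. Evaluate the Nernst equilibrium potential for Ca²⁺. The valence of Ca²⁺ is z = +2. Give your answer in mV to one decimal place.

E = (59.2/z) · log₁₀([Ca²⁺]_out/[Ca²⁺]_in) with z = +2.
= (59.2/2) · log₁₀(2.3/0.00036) = 29.60 · log₁₀(6389)
= 29.60 · (3.8054) = 112.64 mV

112.6 mV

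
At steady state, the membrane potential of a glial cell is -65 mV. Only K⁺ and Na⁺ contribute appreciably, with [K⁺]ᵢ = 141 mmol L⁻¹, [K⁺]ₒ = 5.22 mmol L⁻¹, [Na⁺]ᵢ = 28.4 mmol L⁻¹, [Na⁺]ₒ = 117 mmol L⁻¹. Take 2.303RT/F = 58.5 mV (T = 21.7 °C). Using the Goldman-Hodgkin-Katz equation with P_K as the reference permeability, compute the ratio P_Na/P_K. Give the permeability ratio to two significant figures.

0.050

Let α = P_Na/P_K. GHK: Vm = 58.5·log₁₀[(Kₒ + α·Naₒ)/(Kᵢ + α·Naᵢ)].
10^(Vm/58.5) = 10^(-65.0/58.5) = 0.077426
So 0.077426·(Kᵢ + α·Naᵢ) = Kₒ + α·Naₒ → α = (0.077426·141.0 − 5.22) / (117.0 − 0.077426·28.4)
α = (10.92 − 5.22) / (117.0 − 2.199) = 5.697/114.8 = 0.04963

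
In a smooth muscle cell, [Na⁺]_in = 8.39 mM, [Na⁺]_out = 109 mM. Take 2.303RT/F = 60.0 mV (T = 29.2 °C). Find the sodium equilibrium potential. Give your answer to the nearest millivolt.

E = (60.0/z) · log₁₀([Na⁺]_out/[Na⁺]_in) with z = +1.
= (60.0/1) · log₁₀(109/8.39) = 60.00 · log₁₀(12.99)
= 60.00 · (1.1137) = 66.82 mV

67 mV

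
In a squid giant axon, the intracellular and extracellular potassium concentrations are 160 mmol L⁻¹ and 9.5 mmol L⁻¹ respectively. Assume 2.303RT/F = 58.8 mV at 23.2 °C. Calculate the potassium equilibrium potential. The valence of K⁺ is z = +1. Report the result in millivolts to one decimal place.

E = (58.8/z) · log₁₀([K⁺]_out/[K⁺]_in) with z = +1.
= (58.8/1) · log₁₀(9.5/160) = 58.80 · log₁₀(0.05937)
= 58.80 · (-1.2264) = -72.11 mV

-72.1 mV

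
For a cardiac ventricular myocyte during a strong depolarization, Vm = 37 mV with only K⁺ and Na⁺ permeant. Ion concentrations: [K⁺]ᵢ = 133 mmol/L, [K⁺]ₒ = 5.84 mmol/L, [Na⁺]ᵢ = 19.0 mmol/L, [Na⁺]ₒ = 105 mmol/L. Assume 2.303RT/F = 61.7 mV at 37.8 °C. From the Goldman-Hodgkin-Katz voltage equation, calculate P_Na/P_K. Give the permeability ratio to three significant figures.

Let α = P_Na/P_K. GHK: Vm = 61.7·log₁₀[(Kₒ + α·Naₒ)/(Kᵢ + α·Naᵢ)].
10^(Vm/61.7) = 10^(37.0/61.7) = 3.9781
So 3.9781·(Kᵢ + α·Naᵢ) = Kₒ + α·Naₒ → α = (3.9781·133.0 − 5.84) / (105.0 − 3.9781·19.0)
α = (529.1 − 5.84) / (105.0 − 75.58) = 523.2/29.42 = 17.79

17.8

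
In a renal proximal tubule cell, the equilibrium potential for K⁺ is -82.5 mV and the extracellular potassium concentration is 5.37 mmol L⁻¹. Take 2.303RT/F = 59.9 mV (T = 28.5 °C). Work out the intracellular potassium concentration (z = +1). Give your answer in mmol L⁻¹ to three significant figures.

128 mmol L⁻¹

Nernst: E = (59.9/1) · log₁₀([out]/[in]), so log₁₀([out]/[in]) = -82.5 × 1 / 59.9 = -1.3773.
[out]/[in] = 10^(-1.3773) = 0.04195.
[in] = 5.37 / 0.04195 = 128 mmol L⁻¹.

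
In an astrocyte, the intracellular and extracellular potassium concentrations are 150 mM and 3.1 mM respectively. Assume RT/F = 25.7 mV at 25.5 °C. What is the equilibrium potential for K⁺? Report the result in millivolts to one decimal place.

-99.7 mV

E = (25.7/z) · ln([K⁺]_out/[K⁺]_in) with z = +1.
= (25.7/1) · ln(3.1/150) = 25.70 · ln(0.02067)
= 25.70 · (-3.8792) = -99.70 mV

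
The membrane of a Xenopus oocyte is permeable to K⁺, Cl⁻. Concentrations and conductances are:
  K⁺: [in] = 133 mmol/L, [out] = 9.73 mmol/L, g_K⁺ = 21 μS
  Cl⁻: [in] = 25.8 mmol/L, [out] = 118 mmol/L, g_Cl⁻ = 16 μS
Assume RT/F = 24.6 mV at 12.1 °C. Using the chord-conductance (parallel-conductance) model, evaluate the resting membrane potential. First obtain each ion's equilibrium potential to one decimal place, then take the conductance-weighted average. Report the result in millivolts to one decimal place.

E_K⁺ = (24.6/1)·ln(9.73/133) = -64.3 mV
E_Cl⁻ = (24.6/-1)·ln(118/25.8) = -37.4 mV
Vm = (Σ gᵢEᵢ)/(Σ gᵢ) = (21·-64.3 + 16·-37.4) / (21 + 16)
= -1948.70 / 37 = -52.67 mV

-52.7 mV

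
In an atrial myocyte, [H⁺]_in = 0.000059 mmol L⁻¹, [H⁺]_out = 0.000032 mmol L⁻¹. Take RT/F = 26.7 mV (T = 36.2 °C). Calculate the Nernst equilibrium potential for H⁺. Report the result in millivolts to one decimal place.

-16.3 mV

E = (26.7/z) · ln([H⁺]_out/[H⁺]_in) with z = +1.
= (26.7/1) · ln(0.000032/0.000059) = 26.70 · ln(0.5424)
= 26.70 · (-0.6118) = -16.34 mV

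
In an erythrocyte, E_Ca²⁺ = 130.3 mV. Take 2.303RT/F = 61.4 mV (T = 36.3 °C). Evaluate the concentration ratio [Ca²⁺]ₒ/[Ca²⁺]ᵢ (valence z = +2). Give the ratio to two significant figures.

18000

log₁₀([out]/[in]) = E·z/(61.4) = 130.3 × 2 / 61.4 = 4.2443
[out]/[in] = 10^(4.2443) = 1.755e+04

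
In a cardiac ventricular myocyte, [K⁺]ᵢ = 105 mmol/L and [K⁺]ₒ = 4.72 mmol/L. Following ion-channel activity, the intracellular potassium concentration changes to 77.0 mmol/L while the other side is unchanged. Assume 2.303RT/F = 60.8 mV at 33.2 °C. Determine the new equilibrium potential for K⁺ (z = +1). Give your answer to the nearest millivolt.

-74 mV

After the shift: [K⁺]_out = 4.72, [K⁺]_in = 77.0 mmol/L.
E_new = (60.8/1)·log₁₀(4.72/77.0) = 60.80 · (-1.2125) = -73.72 mV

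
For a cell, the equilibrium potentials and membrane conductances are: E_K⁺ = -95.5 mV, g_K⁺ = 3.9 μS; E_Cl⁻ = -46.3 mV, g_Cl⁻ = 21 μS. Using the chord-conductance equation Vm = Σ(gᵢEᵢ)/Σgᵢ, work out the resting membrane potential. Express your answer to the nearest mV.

Σ gᵢEᵢ = 3.9·(-95.5) + 21·(-46.3) = -1344.75
Σ gᵢ = 3.9 + 21 = 24.9
Vm = -1344.75 / 24.9 = -54.01 mV

-54 mV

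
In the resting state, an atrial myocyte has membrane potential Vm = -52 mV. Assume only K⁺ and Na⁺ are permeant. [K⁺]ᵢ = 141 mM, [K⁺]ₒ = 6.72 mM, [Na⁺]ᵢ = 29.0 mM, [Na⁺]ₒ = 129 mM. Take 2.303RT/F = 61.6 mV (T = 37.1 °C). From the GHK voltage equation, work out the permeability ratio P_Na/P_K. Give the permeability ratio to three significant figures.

Let α = P_Na/P_K. GHK: Vm = 61.6·log₁₀[(Kₒ + α·Naₒ)/(Kᵢ + α·Naᵢ)].
10^(Vm/61.6) = 10^(-52.0/61.6) = 0.14317
So 0.14317·(Kᵢ + α·Naᵢ) = Kₒ + α·Naₒ → α = (0.14317·141.0 − 6.72) / (129.0 − 0.14317·29.0)
α = (20.19 − 6.72) / (129.0 − 4.152) = 13.47/124.8 = 0.1079

0.108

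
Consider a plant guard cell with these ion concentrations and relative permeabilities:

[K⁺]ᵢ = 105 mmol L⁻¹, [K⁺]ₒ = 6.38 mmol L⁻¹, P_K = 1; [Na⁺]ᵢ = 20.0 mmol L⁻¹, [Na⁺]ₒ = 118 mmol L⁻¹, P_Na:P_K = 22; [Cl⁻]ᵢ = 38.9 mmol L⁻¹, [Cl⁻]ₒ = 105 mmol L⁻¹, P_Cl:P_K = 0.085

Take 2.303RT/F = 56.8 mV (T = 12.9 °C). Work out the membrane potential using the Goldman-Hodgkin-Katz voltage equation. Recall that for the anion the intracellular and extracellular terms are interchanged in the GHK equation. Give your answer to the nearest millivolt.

Vm = 56.8 · log₁₀[(Σ P·[cation]ₒ + Σ P·[anion]ᵢ) / (Σ P·[cation]ᵢ + Σ P·[anion]ₒ)]
Numerator = 1×6.38 + 22×118 + 0.085×38.9 = 2606
Denominator = 1×105 + 22×20.0 + 0.085×105 = 553.9
Vm = 56.8 · log₁₀(4.704) = 56.8 × (0.6725) = 38.20 mV

38 mV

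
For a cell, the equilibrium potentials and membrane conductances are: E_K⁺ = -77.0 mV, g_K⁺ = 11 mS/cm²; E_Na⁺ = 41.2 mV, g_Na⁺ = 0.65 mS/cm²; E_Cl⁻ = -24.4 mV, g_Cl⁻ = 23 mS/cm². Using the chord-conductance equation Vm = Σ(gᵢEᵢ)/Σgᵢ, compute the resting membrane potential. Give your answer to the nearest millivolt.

-40 mV

Σ gᵢEᵢ = 11·(-77.0) + 0.65·(41.2) + 23·(-24.4) = -1381.42
Σ gᵢ = 11 + 0.65 + 23 = 34.65
Vm = -1381.42 / 34.65 = -39.87 mV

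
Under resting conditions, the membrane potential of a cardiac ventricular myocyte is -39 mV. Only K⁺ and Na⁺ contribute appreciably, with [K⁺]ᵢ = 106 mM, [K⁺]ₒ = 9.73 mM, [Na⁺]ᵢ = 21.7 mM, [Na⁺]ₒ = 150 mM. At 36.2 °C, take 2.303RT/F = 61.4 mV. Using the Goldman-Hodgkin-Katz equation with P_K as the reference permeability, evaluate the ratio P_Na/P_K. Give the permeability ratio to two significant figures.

0.10

Let α = P_Na/P_K. GHK: Vm = 61.4·log₁₀[(Kₒ + α·Naₒ)/(Kᵢ + α·Naᵢ)].
10^(Vm/61.4) = 10^(-39.0/61.4) = 0.23164
So 0.23164·(Kᵢ + α·Naᵢ) = Kₒ + α·Naₒ → α = (0.23164·106.0 − 9.73) / (150.0 − 0.23164·21.7)
α = (24.55 − 9.73) / (150.0 − 5.027) = 14.82/145 = 0.1023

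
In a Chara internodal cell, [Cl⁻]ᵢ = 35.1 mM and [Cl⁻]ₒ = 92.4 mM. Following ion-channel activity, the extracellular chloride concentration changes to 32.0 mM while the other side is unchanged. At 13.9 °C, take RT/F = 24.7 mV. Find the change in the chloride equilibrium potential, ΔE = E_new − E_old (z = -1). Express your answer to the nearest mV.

26 mV

E_old = (24.7/-1)·ln(92.4/35.1) = -23.91 mV
E_new = (24.7/-1)·ln(32.0/35.1) = 2.28 mV
ΔE = 2.28 − (-23.91) = 26.19 mV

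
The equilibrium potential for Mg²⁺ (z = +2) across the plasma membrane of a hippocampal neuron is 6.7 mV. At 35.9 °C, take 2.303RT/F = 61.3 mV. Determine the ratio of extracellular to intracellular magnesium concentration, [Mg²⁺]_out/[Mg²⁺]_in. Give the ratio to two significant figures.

1.7

log₁₀([out]/[in]) = E·z/(61.3) = 6.7 × 2 / 61.3 = 0.2186
[out]/[in] = 10^(0.2186) = 1.654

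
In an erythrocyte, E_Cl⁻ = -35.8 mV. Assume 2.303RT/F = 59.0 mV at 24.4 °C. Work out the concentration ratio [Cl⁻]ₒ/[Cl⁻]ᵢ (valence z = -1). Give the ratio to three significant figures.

log₁₀([out]/[in]) = E·z/(59.0) = -35.8 × -1 / 59.0 = 0.6068
[out]/[in] = 10^(0.6068) = 4.044

4.04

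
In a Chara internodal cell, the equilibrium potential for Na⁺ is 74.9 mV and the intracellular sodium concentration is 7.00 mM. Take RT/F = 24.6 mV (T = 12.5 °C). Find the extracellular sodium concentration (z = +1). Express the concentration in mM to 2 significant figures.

Nernst: E = (24.6/1) · ln([out]/[in]), so ln([out]/[in]) = 74.9 × 1 / 24.6 = 3.0447.
[out]/[in] = e^(3.0447) = 21.
[out] = 21 × 7.00 = 147 mM.

150 mM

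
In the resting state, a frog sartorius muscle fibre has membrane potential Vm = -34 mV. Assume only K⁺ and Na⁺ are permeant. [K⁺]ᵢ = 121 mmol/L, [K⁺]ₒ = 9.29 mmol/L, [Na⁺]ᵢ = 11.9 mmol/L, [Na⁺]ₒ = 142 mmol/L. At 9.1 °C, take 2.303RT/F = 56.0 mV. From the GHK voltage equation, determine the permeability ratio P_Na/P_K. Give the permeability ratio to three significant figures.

Let α = P_Na/P_K. GHK: Vm = 56.0·log₁₀[(Kₒ + α·Naₒ)/(Kᵢ + α·Naᵢ)].
10^(Vm/56.0) = 10^(-34.0/56.0) = 0.24709
So 0.24709·(Kᵢ + α·Naᵢ) = Kₒ + α·Naₒ → α = (0.24709·121.0 − 9.29) / (142.0 − 0.24709·11.9)
α = (29.9 − 9.29) / (142.0 − 2.94) = 20.61/139.1 = 0.1482

0.148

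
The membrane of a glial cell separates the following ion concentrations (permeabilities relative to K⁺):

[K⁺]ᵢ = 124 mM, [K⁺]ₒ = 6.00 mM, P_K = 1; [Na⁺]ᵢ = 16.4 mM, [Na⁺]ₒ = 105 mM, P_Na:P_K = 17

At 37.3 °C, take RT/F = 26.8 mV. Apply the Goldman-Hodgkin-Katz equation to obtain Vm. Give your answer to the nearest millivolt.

Vm = 26.8 · ln[(Σ P·[cation]ₒ + Σ P·[anion]ᵢ) / (Σ P·[cation]ᵢ + Σ P·[anion]ₒ)]
Numerator = 1×6.00 + 17×105 = 1791
Denominator = 1×124 + 17×16.4 = 402.8
Vm = 26.8 · ln(4.4464) = 26.8 × (1.4921) = 39.99 mV

40 mV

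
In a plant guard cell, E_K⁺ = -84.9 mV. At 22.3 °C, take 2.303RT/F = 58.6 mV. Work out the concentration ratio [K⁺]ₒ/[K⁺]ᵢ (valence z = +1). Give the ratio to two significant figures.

0.036

log₁₀([out]/[in]) = E·z/(58.6) = -84.9 × 1 / 58.6 = -1.4488
[out]/[in] = 10^(-1.4488) = 0.03558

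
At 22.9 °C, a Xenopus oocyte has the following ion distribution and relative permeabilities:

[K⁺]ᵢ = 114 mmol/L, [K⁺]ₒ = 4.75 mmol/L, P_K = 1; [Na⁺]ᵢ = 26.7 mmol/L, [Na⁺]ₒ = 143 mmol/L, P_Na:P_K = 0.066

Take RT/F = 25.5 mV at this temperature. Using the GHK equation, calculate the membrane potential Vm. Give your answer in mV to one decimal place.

-53.5 mV

Vm = 25.5 · ln[(Σ P·[cation]ₒ + Σ P·[anion]ᵢ) / (Σ P·[cation]ᵢ + Σ P·[anion]ₒ)]
Numerator = 1×4.75 + 0.066×143 = 14.19
Denominator = 1×114 + 0.066×26.7 = 115.8
Vm = 25.5 · ln(0.12256) = 25.5 × (-2.0991) = -53.53 mV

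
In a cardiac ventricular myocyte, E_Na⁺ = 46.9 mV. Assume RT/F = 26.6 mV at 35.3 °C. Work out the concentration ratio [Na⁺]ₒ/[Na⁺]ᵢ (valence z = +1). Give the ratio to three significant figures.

5.83

ln([out]/[in]) = E·z/(26.6) = 46.9 × 1 / 26.6 = 1.7632
[out]/[in] = e^(1.7632) = 5.831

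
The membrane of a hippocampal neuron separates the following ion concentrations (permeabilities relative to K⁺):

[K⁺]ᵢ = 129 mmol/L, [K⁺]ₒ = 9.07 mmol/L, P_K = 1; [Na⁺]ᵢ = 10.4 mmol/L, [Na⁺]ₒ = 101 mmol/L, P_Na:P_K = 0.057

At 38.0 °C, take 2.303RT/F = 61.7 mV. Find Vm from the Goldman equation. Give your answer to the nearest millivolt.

Vm = 61.7 · log₁₀[(Σ P·[cation]ₒ + Σ P·[anion]ᵢ) / (Σ P·[cation]ᵢ + Σ P·[anion]ₒ)]
Numerator = 1×9.07 + 0.057×101 = 14.83
Denominator = 1×129 + 0.057×10.4 = 129.6
Vm = 61.7 · log₁₀(0.11441) = 61.7 × (-0.9415) = -58.09 mV

-58 mV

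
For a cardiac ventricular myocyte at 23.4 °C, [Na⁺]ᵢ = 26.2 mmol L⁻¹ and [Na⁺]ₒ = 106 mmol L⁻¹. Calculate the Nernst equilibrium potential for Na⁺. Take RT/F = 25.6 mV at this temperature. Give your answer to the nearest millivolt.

E = (25.6/z) · ln([Na⁺]_out/[Na⁺]_in) with z = +1.
= (25.6/1) · ln(106/26.2) = 25.60 · ln(4.046)
= 25.60 · (1.3977) = 35.78 mV

36 mV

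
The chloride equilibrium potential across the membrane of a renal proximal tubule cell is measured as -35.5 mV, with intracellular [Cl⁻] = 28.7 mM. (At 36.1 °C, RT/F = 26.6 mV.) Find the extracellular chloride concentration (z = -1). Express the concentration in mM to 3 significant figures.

Nernst: E = (26.6/-1) · ln([out]/[in]), so ln([out]/[in]) = -35.5 × -1 / 26.6 = 1.3346.
[out]/[in] = e^(1.3346) = 3.798.
[out] = 3.798 × 28.7 = 109 mM.

109 mM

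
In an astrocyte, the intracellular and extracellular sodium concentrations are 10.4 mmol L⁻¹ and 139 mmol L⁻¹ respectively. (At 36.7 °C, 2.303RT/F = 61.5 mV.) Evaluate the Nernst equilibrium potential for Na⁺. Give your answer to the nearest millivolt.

69 mV

E = (61.5/z) · log₁₀([Na⁺]_out/[Na⁺]_in) with z = +1.
= (61.5/1) · log₁₀(139/10.4) = 61.50 · log₁₀(13.37)
= 61.50 · (1.1260) = 69.25 mV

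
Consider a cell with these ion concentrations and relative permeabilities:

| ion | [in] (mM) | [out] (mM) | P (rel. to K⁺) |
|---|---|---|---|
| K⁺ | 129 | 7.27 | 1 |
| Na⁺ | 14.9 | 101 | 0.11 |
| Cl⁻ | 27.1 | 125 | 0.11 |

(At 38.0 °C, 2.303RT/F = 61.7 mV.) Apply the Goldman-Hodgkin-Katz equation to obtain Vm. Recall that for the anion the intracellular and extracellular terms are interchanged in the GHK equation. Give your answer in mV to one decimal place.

-51.2 mV

Vm = 61.7 · log₁₀[(Σ P·[cation]ₒ + Σ P·[anion]ᵢ) / (Σ P·[cation]ᵢ + Σ P·[anion]ₒ)]
Numerator = 1×7.27 + 0.11×101 + 0.11×27.1 = 21.36
Denominator = 1×129 + 0.11×14.9 + 0.11×125 = 144.4
Vm = 61.7 · log₁₀(0.14794) = 61.7 × (-0.8299) = -51.21 mV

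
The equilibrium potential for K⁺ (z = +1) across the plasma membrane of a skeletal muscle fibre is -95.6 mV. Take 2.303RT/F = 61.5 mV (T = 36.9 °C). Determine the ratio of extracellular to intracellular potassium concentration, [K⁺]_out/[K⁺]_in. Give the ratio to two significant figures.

log₁₀([out]/[in]) = E·z/(61.5) = -95.6 × 1 / 61.5 = -1.5545
[out]/[in] = 10^(-1.5545) = 0.0279

0.028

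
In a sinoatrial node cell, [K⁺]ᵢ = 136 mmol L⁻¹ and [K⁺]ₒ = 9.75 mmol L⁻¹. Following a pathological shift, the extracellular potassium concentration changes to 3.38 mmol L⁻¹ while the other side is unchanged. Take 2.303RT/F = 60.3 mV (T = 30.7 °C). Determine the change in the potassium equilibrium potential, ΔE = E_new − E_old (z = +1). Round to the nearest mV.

E_old = (60.3/1)·log₁₀(9.75/136) = -69.02 mV
E_new = (60.3/1)·log₁₀(3.38/136) = -96.76 mV
ΔE = -96.76 − (-69.02) = -27.74 mV

-28 mV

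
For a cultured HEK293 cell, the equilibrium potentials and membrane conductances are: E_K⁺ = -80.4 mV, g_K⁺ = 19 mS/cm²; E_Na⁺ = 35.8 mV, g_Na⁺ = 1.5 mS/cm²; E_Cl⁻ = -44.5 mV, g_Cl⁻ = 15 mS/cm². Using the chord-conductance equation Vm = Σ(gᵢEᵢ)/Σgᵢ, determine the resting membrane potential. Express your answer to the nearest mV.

Σ gᵢEᵢ = 19·(-80.4) + 1.5·(35.8) + 15·(-44.5) = -2141.40
Σ gᵢ = 19 + 1.5 + 15 = 35.5
Vm = -2141.40 / 35.5 = -60.32 mV

-60 mV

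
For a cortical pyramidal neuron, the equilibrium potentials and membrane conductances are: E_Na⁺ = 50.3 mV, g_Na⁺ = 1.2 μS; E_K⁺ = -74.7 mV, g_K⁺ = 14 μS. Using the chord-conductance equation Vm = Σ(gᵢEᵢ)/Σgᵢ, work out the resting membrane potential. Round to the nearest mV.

Σ gᵢEᵢ = 1.2·(50.3) + 14·(-74.7) = -985.44
Σ gᵢ = 1.2 + 14 = 15.2
Vm = -985.44 / 15.2 = -64.83 mV

-65 mV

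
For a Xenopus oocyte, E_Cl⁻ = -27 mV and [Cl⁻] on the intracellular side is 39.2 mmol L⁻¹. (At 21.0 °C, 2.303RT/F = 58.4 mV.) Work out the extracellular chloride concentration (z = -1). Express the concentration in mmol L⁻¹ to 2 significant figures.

Nernst: E = (58.4/-1) · log₁₀([out]/[in]), so log₁₀([out]/[in]) = -27.0 × -1 / 58.4 = 0.4623.
[out]/[in] = 10^(0.4623) = 2.9.
[out] = 2.9 × 39.2 = 113.7 mmol L⁻¹.

110 mmol L⁻¹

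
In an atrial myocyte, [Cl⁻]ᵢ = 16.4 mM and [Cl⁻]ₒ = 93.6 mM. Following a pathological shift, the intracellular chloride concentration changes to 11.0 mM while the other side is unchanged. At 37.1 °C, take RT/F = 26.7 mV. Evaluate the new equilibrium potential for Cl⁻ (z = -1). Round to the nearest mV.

-57 mV

After the shift: [Cl⁻]_out = 93.6, [Cl⁻]_in = 11.0 mM.
E_new = (26.7/-1)·ln(93.6/11.0) = -26.70 · (2.1411) = -57.17 mV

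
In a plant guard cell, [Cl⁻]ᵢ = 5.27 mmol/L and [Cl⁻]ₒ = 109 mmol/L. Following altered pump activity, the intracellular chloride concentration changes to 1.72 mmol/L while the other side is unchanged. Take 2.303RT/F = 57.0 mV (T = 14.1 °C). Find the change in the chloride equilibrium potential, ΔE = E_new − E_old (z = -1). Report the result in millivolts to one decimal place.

-27.7 mV

E_old = (57.0/-1)·log₁₀(109/5.27) = -74.99 mV
E_new = (57.0/-1)·log₁₀(109/1.72) = -102.71 mV
ΔE = -102.71 − (-74.99) = -27.72 mV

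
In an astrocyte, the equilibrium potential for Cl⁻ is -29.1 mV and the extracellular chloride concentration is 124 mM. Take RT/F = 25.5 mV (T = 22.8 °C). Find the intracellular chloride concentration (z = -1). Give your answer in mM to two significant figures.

Nernst: E = (25.5/-1) · ln([out]/[in]), so ln([out]/[in]) = -29.1 × -1 / 25.5 = 1.1412.
[out]/[in] = e^(1.1412) = 3.13.
[in] = 124 / 3.13 = 39.61 mM.

40 mM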